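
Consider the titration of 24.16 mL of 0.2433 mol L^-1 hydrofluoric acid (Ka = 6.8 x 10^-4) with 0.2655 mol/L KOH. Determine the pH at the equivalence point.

8.14

n(HF) = 0.2433 x 0.02416 = 0.005878 mol; V(KOH) at equivalence = 0.005878/0.2655 = 0.02214 L.
At equivalence all the acid is converted to F-; total volume = 0.02416 + 0.02214 = 0.04630 L, so [F-] = 0.005878/0.04630 = 0.1270 M.
Kb = Kw/Ka = 1.0e-14 / 6.8 x 10^-4 = 1.47e-11.
[OH^-] = sqrt(Kb x [F-]) = sqrt(1.47e-11 x 0.1270) = 1.37e-6 M.
pOH = 5.86, so pH = 14.00 - 5.86 = 8.14.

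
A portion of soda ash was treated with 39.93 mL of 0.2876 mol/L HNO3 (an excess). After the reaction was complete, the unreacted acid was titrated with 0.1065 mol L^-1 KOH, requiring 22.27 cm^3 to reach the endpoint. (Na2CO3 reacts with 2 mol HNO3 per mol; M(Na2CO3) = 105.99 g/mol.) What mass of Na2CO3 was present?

Total n(HNO3) added = 0.2876 x 0.03993 = 0.01148 mol.
n(KOH) used = 0.1065 x 0.02227 = 0.002372 mol, which equals the excess n(HNO3).
So n(HNO3) consumed by the sample = 0.01148 - 0.002372 = 0.009112 mol.
n(Na2CO3) = 0.009112 / 2 = 0.004556 mol.
mass = 0.004556 mol x 105.99 g/mol = 0.483 g.

0.483 g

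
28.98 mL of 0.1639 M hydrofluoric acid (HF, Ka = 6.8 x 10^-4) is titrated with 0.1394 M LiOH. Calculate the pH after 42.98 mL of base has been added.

12.24

n(acid) = 0.1639 x 0.02898 = 0.004750 mol; n(LiOH) added = 0.1394 x 0.04298 = 0.005991 mol.
Base is in excess by 0.005991 - 0.004750 = 0.001242 mol in a total volume of 0.07196 L.
[OH^-] = 0.001242/0.07196 = 0.01725 M, so pOH = 1.76 and pH = 14.00 - 1.76 = 12.24.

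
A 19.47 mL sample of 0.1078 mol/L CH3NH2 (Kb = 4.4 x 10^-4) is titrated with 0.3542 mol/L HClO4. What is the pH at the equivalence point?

5.86

n(CH3NH2) = 0.1078 x 0.01947 = 0.002099 mol; V(HClO4) at equivalence = 0.002099/0.3542 = 0.005926 L.
At equivalence the base is fully converted to CH3NH3+; total volume = 0.02540 L, so [CH3NH3+] = 0.002099/0.02540 = 0.08265 M.
Ka(CH3NH3+) = Kw/Kb = 1.0e-14 / 4.4 x 10^-4 = 2.27e-11.
[H^+] = sqrt(Ka x [CH3NH3+]) = sqrt(2.27e-11 x 0.08265) = 1.37e-6 M.
pH = -log(1.37e-6) = 5.86.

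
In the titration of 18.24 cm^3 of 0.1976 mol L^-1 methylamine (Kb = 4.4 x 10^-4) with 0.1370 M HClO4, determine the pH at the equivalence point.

5.87

n(CH3NH2) = 0.1976 x 0.01824 = 0.003604 mol; V(HClO4) at equivalence = 0.003604/0.1370 = 0.02631 L.
At equivalence the base is fully converted to CH3NH3+; total volume = 0.04455 L, so [CH3NH3+] = 0.003604/0.04455 = 0.08091 M.
Ka(CH3NH3+) = Kw/Kb = 1.0e-14 / 4.4 x 10^-4 = 2.27e-11.
[H^+] = sqrt(Ka x [CH3NH3+]) = sqrt(2.27e-11 x 0.08091) = 1.36e-6 M.
pH = -log(1.36e-6) = 5.87.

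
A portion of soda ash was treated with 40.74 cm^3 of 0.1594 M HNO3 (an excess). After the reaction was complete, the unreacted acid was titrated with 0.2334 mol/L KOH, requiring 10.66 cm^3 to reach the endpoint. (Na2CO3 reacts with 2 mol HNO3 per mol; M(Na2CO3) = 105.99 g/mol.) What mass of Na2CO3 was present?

0.212 g

Total n(HNO3) added = 0.1594 x 0.04074 = 0.006494 mol.
n(KOH) used = 0.2334 x 0.01066 = 0.002488 mol, which equals the excess n(HNO3).
So n(HNO3) consumed by the sample = 0.006494 - 0.002488 = 0.004006 mol.
n(Na2CO3) = 0.004006 / 2 = 0.002003 mol.
mass = 0.002003 mol x 105.99 g/mol = 0.212 g.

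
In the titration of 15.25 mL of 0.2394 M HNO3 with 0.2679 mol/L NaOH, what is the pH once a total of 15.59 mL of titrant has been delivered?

12.23

n(acid) = 0.2394 x 0.01525 = 0.003651 mol; n(NaOH) added = 0.2679 x 0.01559 = 0.004177 mol.
Base is in excess by 0.004177 - 0.003651 = 0.0005257 mol in a total volume of 0.03084 L.
[OH^-] = 0.0005257/0.03084 = 0.01705 M, so pOH = 1.77 and pH = 14.00 - 1.77 = 12.23.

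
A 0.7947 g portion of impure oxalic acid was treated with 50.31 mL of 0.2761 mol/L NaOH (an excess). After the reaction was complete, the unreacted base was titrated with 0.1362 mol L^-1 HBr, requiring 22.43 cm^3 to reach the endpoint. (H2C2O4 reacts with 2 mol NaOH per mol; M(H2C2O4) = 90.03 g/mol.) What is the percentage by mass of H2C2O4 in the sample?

61.4%

Total n(NaOH) added = 0.2761 x 0.05031 = 0.01389 mol.
n(HBr) used = 0.1362 x 0.02243 = 0.003055 mol, which equals the excess n(NaOH).
So n(NaOH) consumed by the sample = 0.01389 - 0.003055 = 0.01084 mol.
n(H2C2O4) = 0.01084 / 2 = 0.005418 mol.
mass H2C2O4 = 0.005418 x 90.03 = 0.4878 g, so %H2C2O4 = 0.4878/0.7947 x 100 = 61.4%.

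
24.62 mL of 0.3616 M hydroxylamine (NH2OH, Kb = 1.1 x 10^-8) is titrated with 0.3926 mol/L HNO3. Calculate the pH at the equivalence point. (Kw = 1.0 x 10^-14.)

3.38

n(NH2OH) = 0.3616 x 0.02462 = 0.008903 mol; V(HNO3) at equivalence = 0.008903/0.3926 = 0.02268 L.
At equivalence the base is fully converted to NH3OH+; total volume = 0.04730 L, so [NH3OH+] = 0.008903/0.04730 = 0.1882 M.
Ka(NH3OH+) = Kw/Kb = 1.0e-14 / 1.1 x 10^-8 = 9.09e-7.
[H^+] = sqrt(Ka x [NH3OH+]) = sqrt(9.09e-7 x 0.1882) = 0.000414 M.
pH = -log(0.000414) = 3.38.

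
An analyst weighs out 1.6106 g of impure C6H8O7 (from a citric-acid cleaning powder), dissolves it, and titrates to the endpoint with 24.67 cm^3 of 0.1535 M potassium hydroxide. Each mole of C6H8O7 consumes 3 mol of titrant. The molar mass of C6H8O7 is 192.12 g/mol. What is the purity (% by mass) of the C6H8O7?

15.1%

n(KOH) = 0.1535 x 0.02467 = 0.003787 mol.
n(C6H8O7) = 0.003787 / 3 = 0.001262 mol.
mass of C6H8O7 = 0.001262 x 192.12 = 0.2425 g.
% purity = 0.2425 / 1.6106 x 100 = 15.1%.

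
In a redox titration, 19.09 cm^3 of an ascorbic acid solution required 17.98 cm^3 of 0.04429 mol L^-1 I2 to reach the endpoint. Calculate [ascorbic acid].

n(I2) = 0.04429 x 0.01798 = 0.0007963 mol.
From the balanced equation, 1 mol I2 reacts with 1 mol ascorbic acid, so n(ascorbic acid) = 0.0007963 x 1/1 = 0.0007963 mol.
[ascorbic acid] = 0.0007963 / 0.01909 L = 0.0417 M.

0.0417 M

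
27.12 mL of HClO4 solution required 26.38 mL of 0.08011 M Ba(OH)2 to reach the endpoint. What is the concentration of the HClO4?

n(Ba(OH)2) delivered = 0.08011 x 0.02638 = 0.002113 mol.
The reaction is 2 HClO4 + 1 Ba(OH)2, so n(HClO4) = 0.002113 x 2/1 = 0.004227 mol.
[HClO4] = 0.004227 mol / 0.02712 L = 0.156 M.

0.156 M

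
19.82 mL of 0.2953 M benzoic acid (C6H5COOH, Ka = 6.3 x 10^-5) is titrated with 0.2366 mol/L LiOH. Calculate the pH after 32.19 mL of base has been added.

n(acid) = 0.2953 x 0.01982 = 0.005853 mol; n(LiOH) added = 0.2366 x 0.03219 = 0.007616 mol.
Base is in excess by 0.007616 - 0.005853 = 0.001763 mol in a total volume of 0.05201 L.
[OH^-] = 0.001763/0.05201 = 0.03390 M, so pOH = 1.47 and pH = 14.00 - 1.47 = 12.53.

12.53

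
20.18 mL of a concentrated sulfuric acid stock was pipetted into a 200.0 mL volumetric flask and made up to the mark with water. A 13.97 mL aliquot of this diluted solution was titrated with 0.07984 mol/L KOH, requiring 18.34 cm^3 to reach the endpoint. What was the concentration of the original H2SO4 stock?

n(KOH) = 0.07984 x 0.01834 = 0.001464 mol.
n(H2SO4) in the aliquot = 0.001464 x 1/2 = 0.0007321 mol.
[diluted H2SO4] = 0.0007321 / 0.01397 = 0.05241 M.
Dilution factor = 200.0/20.18 = 9.911, so [stock] = 0.05241 x 9.911 = 0.519 M.

0.519 M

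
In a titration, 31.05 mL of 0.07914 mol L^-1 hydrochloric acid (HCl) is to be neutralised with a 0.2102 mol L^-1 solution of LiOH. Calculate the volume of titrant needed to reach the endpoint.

11.7 mL

n(HCl) = 0.07914 mol/L x 0.03105 L = 0.002457 mol.
At equivalence n(LiOH) = n(HCl) = 0.002457 mol.
V(LiOH) = 0.002457 / 0.2102 = 0.01169 L = 11.7 mL.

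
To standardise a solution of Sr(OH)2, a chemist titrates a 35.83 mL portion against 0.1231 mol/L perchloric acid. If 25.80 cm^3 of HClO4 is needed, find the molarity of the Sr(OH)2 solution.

0.0443 M

n(HClO4) delivered = 0.1231 x 0.02580 = 0.003176 mol.
The reaction is 1 Sr(OH)2 + 2 HClO4, so n(Sr(OH)2) = 0.003176 x 1/2 = 0.001588 mol.
[Sr(OH)2] = 0.001588 mol / 0.03583 L = 0.0443 M.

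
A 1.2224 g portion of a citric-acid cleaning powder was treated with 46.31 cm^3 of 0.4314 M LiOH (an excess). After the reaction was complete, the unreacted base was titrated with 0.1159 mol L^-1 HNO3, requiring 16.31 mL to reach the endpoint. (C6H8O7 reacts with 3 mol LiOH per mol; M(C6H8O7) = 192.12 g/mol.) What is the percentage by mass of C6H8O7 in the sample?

94.8%

Total n(LiOH) added = 0.4314 x 0.04631 = 0.01998 mol.
n(HNO3) used = 0.1159 x 0.01631 = 0.001890 mol, which equals the excess n(LiOH).
So n(LiOH) consumed by the sample = 0.01998 - 0.001890 = 0.01809 mol.
n(C6H8O7) = 0.01809 / 3 = 0.006029 mol.
mass C6H8O7 = 0.006029 x 192.12 = 1.158 g, so %C6H8O7 = 1.158/1.2224 x 100 = 94.8%.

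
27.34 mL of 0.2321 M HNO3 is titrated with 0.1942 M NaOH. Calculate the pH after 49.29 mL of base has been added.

12.62

n(acid) = 0.2321 x 0.02734 = 0.006346 mol; n(NaOH) added = 0.1942 x 0.04929 = 0.009572 mol.
Base is in excess by 0.009572 - 0.006346 = 0.003227 mol in a total volume of 0.07663 L.
[OH^-] = 0.003227/0.07663 = 0.04210 M, so pOH = 1.38 and pH = 14.00 - 1.38 = 12.62.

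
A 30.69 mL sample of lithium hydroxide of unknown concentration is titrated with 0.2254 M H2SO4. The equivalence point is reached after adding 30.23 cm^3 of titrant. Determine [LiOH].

n(H2SO4) delivered = 0.2254 x 0.03023 = 0.006814 mol.
The reaction is 2 LiOH + 1 H2SO4, so n(LiOH) = 0.006814 x 2/1 = 0.01363 mol.
[LiOH] = 0.01363 mol / 0.03069 L = 0.444 M.

0.444 M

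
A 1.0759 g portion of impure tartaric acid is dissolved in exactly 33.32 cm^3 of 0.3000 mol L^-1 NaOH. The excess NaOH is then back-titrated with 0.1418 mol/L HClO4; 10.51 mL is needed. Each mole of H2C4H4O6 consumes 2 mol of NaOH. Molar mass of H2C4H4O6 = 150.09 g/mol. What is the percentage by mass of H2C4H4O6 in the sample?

59.3%

Total n(NaOH) added = 0.3000 x 0.03332 = 0.009996 mol.
n(HClO4) used = 0.1418 x 0.01051 = 0.001490 mol, which equals the excess n(NaOH).
So n(NaOH) consumed by the sample = 0.009996 - 0.001490 = 0.008506 mol.
n(H2C4H4O6) = 0.008506 / 2 = 0.004253 mol.
mass H2C4H4O6 = 0.004253 x 150.09 = 0.6383 g, so %H2C4H4O6 = 0.6383/1.0759 x 100 = 59.3%.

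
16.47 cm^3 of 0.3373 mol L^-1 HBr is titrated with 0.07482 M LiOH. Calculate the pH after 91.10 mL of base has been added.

n(acid) = 0.3373 x 0.01647 = 0.005555 mol; n(LiOH) added = 0.07482 x 0.09110 = 0.006816 mol.
Base is in excess by 0.006816 - 0.005555 = 0.001261 mol in a total volume of 0.1076 L.
[OH^-] = 0.001261/0.1076 = 0.01172 M, so pOH = 1.93 and pH = 14.00 - 1.93 = 12.07.

12.07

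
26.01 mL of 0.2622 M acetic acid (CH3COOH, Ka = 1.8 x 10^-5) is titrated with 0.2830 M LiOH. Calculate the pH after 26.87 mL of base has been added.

n(acid) = 0.2622 x 0.02601 = 0.006820 mol; n(LiOH) added = 0.2830 x 0.02687 = 0.007604 mol.
Base is in excess by 0.007604 - 0.006820 = 0.0007844 mol in a total volume of 0.05288 L.
[OH^-] = 0.0007844/0.05288 = 0.01483 M, so pOH = 1.83 and pH = 14.00 - 1.83 = 12.17.

12.17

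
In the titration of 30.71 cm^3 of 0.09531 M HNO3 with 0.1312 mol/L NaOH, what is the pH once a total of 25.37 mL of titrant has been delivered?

11.85

n(acid) = 0.09531 x 0.03071 = 0.002927 mol; n(NaOH) added = 0.1312 x 0.02537 = 0.003329 mol.
Base is in excess by 0.003329 - 0.002927 = 0.0004016 mol in a total volume of 0.05608 L.
[OH^-] = 0.0004016/0.05608 = 0.007161 M, so pOH = 2.15 and pH = 14.00 - 2.15 = 11.85.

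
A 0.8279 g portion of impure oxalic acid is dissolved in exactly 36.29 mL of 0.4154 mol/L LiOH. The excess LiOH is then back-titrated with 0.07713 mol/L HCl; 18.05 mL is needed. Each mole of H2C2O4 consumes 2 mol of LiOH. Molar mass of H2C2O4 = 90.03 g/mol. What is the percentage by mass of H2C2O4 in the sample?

Total n(LiOH) added = 0.4154 x 0.03629 = 0.01507 mol.
n(HCl) used = 0.07713 x 0.01805 = 0.001392 mol, which equals the excess n(LiOH).
So n(LiOH) consumed by the sample = 0.01507 - 0.001392 = 0.01368 mol.
n(H2C2O4) = 0.01368 / 2 = 0.006841 mol.
mass H2C2O4 = 0.006841 x 90.03 = 0.6159 g, so %H2C2O4 = 0.6159/0.8279 x 100 = 74.4%.

74.4%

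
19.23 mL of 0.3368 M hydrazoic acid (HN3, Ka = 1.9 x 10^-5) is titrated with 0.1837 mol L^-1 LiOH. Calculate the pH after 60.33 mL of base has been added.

n(acid) = 0.3368 x 0.01923 = 0.006477 mol; n(LiOH) added = 0.1837 x 0.06033 = 0.01108 mol.
Base is in excess by 0.01108 - 0.006477 = 0.004606 mol in a total volume of 0.07956 L.
[OH^-] = 0.004606/0.07956 = 0.05789 M, so pOH = 1.24 and pH = 14.00 - 1.24 = 12.76.

12.76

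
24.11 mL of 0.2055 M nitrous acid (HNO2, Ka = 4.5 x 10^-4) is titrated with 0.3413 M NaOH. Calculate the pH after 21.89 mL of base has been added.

12.74

n(acid) = 0.2055 x 0.02411 = 0.004955 mol; n(NaOH) added = 0.3413 x 0.02189 = 0.007471 mol.
Base is in excess by 0.007471 - 0.004955 = 0.002516 mol in a total volume of 0.04600 L.
[OH^-] = 0.002516/0.04600 = 0.05471 M, so pOH = 1.26 and pH = 14.00 - 1.26 = 12.74.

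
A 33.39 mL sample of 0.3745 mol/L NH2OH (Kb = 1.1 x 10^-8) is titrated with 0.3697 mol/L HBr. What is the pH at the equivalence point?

n(NH2OH) = 0.3745 x 0.03339 = 0.01250 mol; V(HBr) at equivalence = 0.01250/0.3697 = 0.03382 L.
At equivalence the base is fully converted to NH3OH+; total volume = 0.06721 L, so [NH3OH+] = 0.01250/0.06721 = 0.1860 M.
Ka(NH3OH+) = Kw/Kb = 1.0e-14 / 1.1 x 10^-8 = 9.09e-7.
[H^+] = sqrt(Ka x [NH3OH+]) = sqrt(9.09e-7 x 0.1860) = 0.000411 M.
pH = -log(0.000411) = 3.39.

3.39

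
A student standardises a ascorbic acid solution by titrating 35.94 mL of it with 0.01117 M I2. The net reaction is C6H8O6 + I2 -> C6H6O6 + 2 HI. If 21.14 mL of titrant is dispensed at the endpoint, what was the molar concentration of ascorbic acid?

n(I2) = 0.01117 x 0.02114 = 0.0002361 mol.
From the balanced equation, 1 mol I2 reacts with 1 mol ascorbic acid, so n(ascorbic acid) = 0.0002361 x 1/1 = 0.0002361 mol.
[ascorbic acid] = 0.0002361 / 0.03594 L = 0.00657 M.

0.00657 M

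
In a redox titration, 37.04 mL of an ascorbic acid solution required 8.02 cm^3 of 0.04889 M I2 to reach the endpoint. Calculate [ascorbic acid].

0.0106 M

n(I2) = 0.04889 x 0.008020 = 0.0003921 mol.
From the balanced equation, 1 mol I2 reacts with 1 mol ascorbic acid, so n(ascorbic acid) = 0.0003921 x 1/1 = 0.0003921 mol.
[ascorbic acid] = 0.0003921 / 0.03704 L = 0.0106 M.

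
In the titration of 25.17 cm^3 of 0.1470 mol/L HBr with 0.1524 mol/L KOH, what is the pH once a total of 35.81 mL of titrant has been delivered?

n(acid) = 0.1470 x 0.02517 = 0.003700 mol; n(KOH) added = 0.1524 x 0.03581 = 0.005457 mol.
Base is in excess by 0.005457 - 0.003700 = 0.001757 mol in a total volume of 0.06098 L.
[OH^-] = 0.001757/0.06098 = 0.02882 M, so pOH = 1.54 and pH = 14.00 - 1.54 = 12.46.

12.46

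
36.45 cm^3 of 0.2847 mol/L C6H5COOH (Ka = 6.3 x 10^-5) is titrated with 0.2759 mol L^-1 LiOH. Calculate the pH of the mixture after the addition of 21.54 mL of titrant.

4.33

Initial n(C6H5COOH) = 0.2847 x 0.03645 = 0.01038 mol.
n(LiOH) added = 0.2759 x 0.02154 = 0.005943 mol, converting that many moles of C6H5COOH to C6H5COO-.
Remaining n(C6H5COOH) = 0.004434 mol; n(C6H5COO-) = 0.005943 mol.
By Henderson-Hasselbalch, pH = pKa + log([A^-]/[HA]) = 4.20 + log(0.005943/0.004434) = 4.20 + (+0.13) = 4.33.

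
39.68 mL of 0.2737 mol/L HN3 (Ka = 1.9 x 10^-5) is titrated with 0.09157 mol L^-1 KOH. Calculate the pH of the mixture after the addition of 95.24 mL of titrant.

Initial n(HN3) = 0.2737 x 0.03968 = 0.01086 mol.
n(KOH) added = 0.09157 x 0.09524 = 0.008721 mol, converting that many moles of HN3 to N3-.
Remaining n(HN3) = 0.002139 mol; n(N3-) = 0.008721 mol.
By Henderson-Hasselbalch, pH = pKa + log([A^-]/[HA]) = 4.72 + log(0.008721/0.002139) = 4.72 + (+0.61) = 5.33.

5.33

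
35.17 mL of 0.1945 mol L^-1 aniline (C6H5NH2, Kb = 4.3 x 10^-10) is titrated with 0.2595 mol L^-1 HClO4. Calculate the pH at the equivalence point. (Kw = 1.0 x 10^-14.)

2.79

n(C6H5NH2) = 0.1945 x 0.03517 = 0.006841 mol; V(HClO4) at equivalence = 0.006841/0.2595 = 0.02636 L.
At equivalence the base is fully converted to C6H5NH3+; total volume = 0.06153 L, so [C6H5NH3+] = 0.006841/0.06153 = 0.1112 M.
Ka(C6H5NH3+) = Kw/Kb = 1.0e-14 / 4.3 x 10^-10 = 2.33e-5.
[H^+] = sqrt(Ka x [C6H5NH3+]) = sqrt(2.33e-5 x 0.1112) = 0.00161 M.
pH = -log(0.00161) = 2.79.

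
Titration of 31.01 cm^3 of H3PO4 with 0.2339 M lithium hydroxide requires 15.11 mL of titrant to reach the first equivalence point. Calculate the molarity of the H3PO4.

0.114 M

n(LiOH) = 0.2339 x 0.01511 = 0.003534 mol.
At the first equivalence point, 1 mol OH^- react per mol H3PO4, so n(H3PO4) = 0.003534 / 1 = 0.003534 mol.
[H3PO4] = 0.003534 / 0.03101 L = 0.114 M.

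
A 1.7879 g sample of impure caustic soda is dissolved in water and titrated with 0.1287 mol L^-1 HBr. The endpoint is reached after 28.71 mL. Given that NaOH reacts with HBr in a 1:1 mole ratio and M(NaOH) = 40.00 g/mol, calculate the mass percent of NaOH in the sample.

8.27%

n(HBr) = 0.1287 x 0.02871 = 0.003695 mol.
n(NaOH) = 0.003695 / 1 = 0.003695 mol.
mass of NaOH = 0.003695 x 40.00 = 0.1478 g.
% purity = 0.1478 / 1.7879 x 100 = 8.27%.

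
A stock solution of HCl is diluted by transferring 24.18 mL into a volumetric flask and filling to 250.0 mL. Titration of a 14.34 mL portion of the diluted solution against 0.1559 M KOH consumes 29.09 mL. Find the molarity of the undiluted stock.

3.27 M

n(KOH) = 0.1559 x 0.02909 = 0.004535 mol.
n(HCl) in the aliquot = 0.004535 mol.
[diluted HCl] = 0.004535 / 0.01434 = 0.3163 M.
Dilution factor = 250.0/24.18 = 10.34, so [stock] = 0.3163 x 10.34 = 3.27 M.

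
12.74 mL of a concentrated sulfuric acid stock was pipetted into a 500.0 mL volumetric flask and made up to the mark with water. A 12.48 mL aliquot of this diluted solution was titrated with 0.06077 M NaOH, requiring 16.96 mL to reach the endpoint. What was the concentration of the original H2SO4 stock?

n(NaOH) = 0.06077 x 0.01696 = 0.001031 mol.
n(H2SO4) in the aliquot = 0.001031 x 1/2 = 0.0005153 mol.
[diluted H2SO4] = 0.0005153 / 0.01248 = 0.04129 M.
Dilution factor = 500.0/12.74 = 39.25, so [stock] = 0.04129 x 39.25 = 1.62 M.

1.62 M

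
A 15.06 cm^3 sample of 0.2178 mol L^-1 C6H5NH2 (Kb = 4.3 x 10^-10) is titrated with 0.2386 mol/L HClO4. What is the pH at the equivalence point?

2.79

n(C6H5NH2) = 0.2178 x 0.01506 = 0.003280 mol; V(HClO4) at equivalence = 0.003280/0.2386 = 0.01375 L.
At equivalence the base is fully converted to C6H5NH3+; total volume = 0.02881 L, so [C6H5NH3+] = 0.003280/0.02881 = 0.1139 M.
Ka(C6H5NH3+) = Kw/Kb = 1.0e-14 / 4.3 x 10^-10 = 2.33e-5.
[H^+] = sqrt(Ka x [C6H5NH3+]) = sqrt(2.33e-5 x 0.1139) = 0.00163 M.
pH = -log(0.00163) = 2.79.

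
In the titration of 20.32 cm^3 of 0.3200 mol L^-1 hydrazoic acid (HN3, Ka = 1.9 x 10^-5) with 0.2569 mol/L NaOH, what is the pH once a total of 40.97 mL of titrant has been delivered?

12.82

n(acid) = 0.3200 x 0.02032 = 0.006502 mol; n(NaOH) added = 0.2569 x 0.04097 = 0.01053 mol.
Base is in excess by 0.01053 - 0.006502 = 0.004023 mol in a total volume of 0.06129 L.
[OH^-] = 0.004023/0.06129 = 0.06564 M, so pOH = 1.18 and pH = 14.00 - 1.18 = 12.82.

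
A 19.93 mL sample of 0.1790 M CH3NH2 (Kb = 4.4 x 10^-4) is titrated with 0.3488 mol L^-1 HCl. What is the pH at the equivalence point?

n(CH3NH2) = 0.1790 x 0.01993 = 0.003567 mol; V(HCl) at equivalence = 0.003567/0.3488 = 0.01023 L.
At equivalence the base is fully converted to CH3NH3+; total volume = 0.03016 L, so [CH3NH3+] = 0.003567/0.03016 = 0.1183 M.
Ka(CH3NH3+) = Kw/Kb = 1.0e-14 / 4.4 x 10^-4 = 2.27e-11.
[H^+] = sqrt(Ka x [CH3NH3+]) = sqrt(2.27e-11 x 0.1183) = 1.64e-6 M.
pH = -log(1.64e-6) = 5.79.

5.79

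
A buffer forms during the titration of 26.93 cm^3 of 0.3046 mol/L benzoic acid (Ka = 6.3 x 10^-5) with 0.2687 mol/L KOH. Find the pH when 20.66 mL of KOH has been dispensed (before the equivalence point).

4.52

Initial n(C6H5COOH) = 0.3046 x 0.02693 = 0.008203 mol.
n(KOH) added = 0.2687 x 0.02066 = 0.005551 mol, converting that many moles of C6H5COOH to C6H5COO-.
Remaining n(C6H5COOH) = 0.002652 mol; n(C6H5COO-) = 0.005551 mol.
By Henderson-Hasselbalch, pH = pKa + log([A^-]/[HA]) = 4.20 + log(0.005551/0.002652) = 4.20 + (+0.32) = 4.52.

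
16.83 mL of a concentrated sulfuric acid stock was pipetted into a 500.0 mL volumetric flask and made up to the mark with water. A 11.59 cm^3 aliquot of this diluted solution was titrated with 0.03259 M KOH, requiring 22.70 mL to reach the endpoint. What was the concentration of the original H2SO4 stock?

0.948 M

n(KOH) = 0.03259 x 0.02270 = 0.0007398 mol.
n(H2SO4) in the aliquot = 0.0007398 x 1/2 = 0.0003699 mol.
[diluted H2SO4] = 0.0003699 / 0.01159 = 0.03192 M.
Dilution factor = 500.0/16.83 = 29.71, so [stock] = 0.03192 x 29.71 = 0.948 M.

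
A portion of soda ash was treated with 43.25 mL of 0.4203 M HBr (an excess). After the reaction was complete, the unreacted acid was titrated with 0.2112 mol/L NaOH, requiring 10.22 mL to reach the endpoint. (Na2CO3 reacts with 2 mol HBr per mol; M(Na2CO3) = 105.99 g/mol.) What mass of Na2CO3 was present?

0.849 g

Total n(HBr) added = 0.4203 x 0.04325 = 0.01818 mol.
n(NaOH) used = 0.2112 x 0.01022 = 0.002158 mol, which equals the excess n(HBr).
So n(HBr) consumed by the sample = 0.01818 - 0.002158 = 0.01602 mol.
n(Na2CO3) = 0.01602 / 2 = 0.008010 mol.
mass = 0.008010 mol x 105.99 g/mol = 0.849 g.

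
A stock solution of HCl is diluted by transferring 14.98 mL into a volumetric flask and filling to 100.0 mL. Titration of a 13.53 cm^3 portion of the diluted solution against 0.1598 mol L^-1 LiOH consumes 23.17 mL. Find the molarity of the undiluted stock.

1.83 M

n(LiOH) = 0.1598 x 0.02317 = 0.003703 mol.
n(HCl) in the aliquot = 0.003703 mol.
[diluted HCl] = 0.003703 / 0.01353 = 0.2737 M.
Dilution factor = 100.0/14.98 = 6.676, so [stock] = 0.2737 x 6.676 = 1.83 M.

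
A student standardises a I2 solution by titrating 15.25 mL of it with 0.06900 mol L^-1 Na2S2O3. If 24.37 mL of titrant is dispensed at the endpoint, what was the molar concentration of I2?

n(Na2S2O3) = 0.06900 x 0.02437 = 0.001682 mol.
From the balanced equation, 2 mol Na2S2O3 reacts with 1 mol I2, so n(I2) = 0.001682 x 1/2 = 0.0008408 mol.
[I2] = 0.0008408 / 0.01525 L = 0.0551 M.

0.0551 M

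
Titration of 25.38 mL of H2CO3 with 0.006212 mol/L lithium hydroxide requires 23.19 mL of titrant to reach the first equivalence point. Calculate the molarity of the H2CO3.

0.00568 M

n(LiOH) = 0.006212 x 0.02319 = 0.0001441 mol.
At the first equivalence point, 1 mol OH^- react per mol H2CO3, so n(H2CO3) = 0.0001441 / 1 = 0.0001441 mol.
[H2CO3] = 0.0001441 / 0.02538 L = 0.00568 M.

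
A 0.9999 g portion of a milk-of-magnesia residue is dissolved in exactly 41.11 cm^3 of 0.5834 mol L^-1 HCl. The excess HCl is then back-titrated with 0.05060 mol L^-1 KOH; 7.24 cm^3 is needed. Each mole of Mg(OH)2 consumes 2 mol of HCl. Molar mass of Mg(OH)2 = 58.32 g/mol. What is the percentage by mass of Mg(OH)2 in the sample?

68.9%

Total n(HCl) added = 0.5834 x 0.04111 = 0.02398 mol.
n(KOH) used = 0.05060 x 0.007240 = 0.0003663 mol, which equals the excess n(HCl).
So n(HCl) consumed by the sample = 0.02398 - 0.0003663 = 0.02362 mol.
n(Mg(OH)2) = 0.02362 / 2 = 0.01181 mol.
mass Mg(OH)2 = 0.01181 x 58.32 = 0.6887 g, so %Mg(OH)2 = 0.6887/0.9999 x 100 = 68.9%.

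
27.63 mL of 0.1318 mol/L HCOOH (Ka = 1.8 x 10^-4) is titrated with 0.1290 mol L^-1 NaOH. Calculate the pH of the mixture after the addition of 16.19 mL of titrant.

Initial n(HCOOH) = 0.1318 x 0.02763 = 0.003642 mol.
n(NaOH) added = 0.1290 x 0.01619 = 0.002089 mol, converting that many moles of HCOOH to HCOO-.
Remaining n(HCOOH) = 0.001553 mol; n(HCOO-) = 0.002089 mol.
By Henderson-Hasselbalch, pH = pKa + log([A^-]/[HA]) = 3.74 + log(0.002089/0.001553) = 3.74 + (+0.13) = 3.87.

3.87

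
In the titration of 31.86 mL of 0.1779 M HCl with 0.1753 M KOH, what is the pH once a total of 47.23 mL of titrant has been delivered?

12.52

n(acid) = 0.1779 x 0.03186 = 0.005668 mol; n(KOH) added = 0.1753 x 0.04723 = 0.008279 mol.
Base is in excess by 0.008279 - 0.005668 = 0.002612 mol in a total volume of 0.07909 L.
[OH^-] = 0.002612/0.07909 = 0.03302 M, so pOH = 1.48 and pH = 14.00 - 1.48 = 12.52.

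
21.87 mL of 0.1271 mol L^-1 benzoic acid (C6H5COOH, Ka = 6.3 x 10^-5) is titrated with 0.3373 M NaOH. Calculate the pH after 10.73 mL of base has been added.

n(acid) = 0.1271 x 0.02187 = 0.002780 mol; n(NaOH) added = 0.3373 x 0.01073 = 0.003619 mol.
Base is in excess by 0.003619 - 0.002780 = 0.0008396 mol in a total volume of 0.03260 L.
[OH^-] = 0.0008396/0.03260 = 0.02575 M, so pOH = 1.59 and pH = 14.00 - 1.59 = 12.41.

12.41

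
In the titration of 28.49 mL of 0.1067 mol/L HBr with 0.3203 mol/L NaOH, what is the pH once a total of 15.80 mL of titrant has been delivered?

n(acid) = 0.1067 x 0.02849 = 0.003040 mol; n(NaOH) added = 0.3203 x 0.01580 = 0.005061 mol.
Base is in excess by 0.005061 - 0.003040 = 0.002021 mol in a total volume of 0.04429 L.
[OH^-] = 0.002021/0.04429 = 0.04563 M, so pOH = 1.34 and pH = 14.00 - 1.34 = 12.66.

12.66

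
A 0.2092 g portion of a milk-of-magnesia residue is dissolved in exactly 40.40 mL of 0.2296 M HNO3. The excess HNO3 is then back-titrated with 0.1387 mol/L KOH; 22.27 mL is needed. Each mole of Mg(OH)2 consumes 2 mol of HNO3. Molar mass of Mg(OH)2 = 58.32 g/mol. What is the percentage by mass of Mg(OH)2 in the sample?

Total n(HNO3) added = 0.2296 x 0.04040 = 0.009276 mol.
n(KOH) used = 0.1387 x 0.02227 = 0.003089 mol, which equals the excess n(HNO3).
So n(HNO3) consumed by the sample = 0.009276 - 0.003089 = 0.006187 mol.
n(Mg(OH)2) = 0.006187 / 2 = 0.003093 mol.
mass Mg(OH)2 = 0.003093 x 58.32 = 0.1804 g, so %Mg(OH)2 = 0.1804/0.2092 x 100 = 86.2%.

86.2%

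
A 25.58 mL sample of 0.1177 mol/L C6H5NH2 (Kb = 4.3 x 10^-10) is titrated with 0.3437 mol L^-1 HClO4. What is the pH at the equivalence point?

n(C6H5NH2) = 0.1177 x 0.02558 = 0.003011 mol; V(HClO4) at equivalence = 0.003011/0.3437 = 0.008760 L.
At equivalence the base is fully converted to C6H5NH3+; total volume = 0.03434 L, so [C6H5NH3+] = 0.003011/0.03434 = 0.08768 M.
Ka(C6H5NH3+) = Kw/Kb = 1.0e-14 / 4.3 x 10^-10 = 2.33e-5.
[H^+] = sqrt(Ka x [C6H5NH3+]) = sqrt(2.33e-5 x 0.08768) = 0.00143 M.
pH = -log(0.00143) = 2.85.

2.85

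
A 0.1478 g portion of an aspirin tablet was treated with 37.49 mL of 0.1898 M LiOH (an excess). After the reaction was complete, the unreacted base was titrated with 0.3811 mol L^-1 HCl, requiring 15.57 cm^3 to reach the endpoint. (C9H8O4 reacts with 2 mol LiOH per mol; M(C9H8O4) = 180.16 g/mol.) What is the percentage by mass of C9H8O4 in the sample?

72.0%

Total n(LiOH) added = 0.1898 x 0.03749 = 0.007116 mol.
n(HCl) used = 0.3811 x 0.01557 = 0.005934 mol, which equals the excess n(LiOH).
So n(LiOH) consumed by the sample = 0.007116 - 0.005934 = 0.001182 mol.
n(C9H8O4) = 0.001182 / 2 = 0.0005909 mol.
mass C9H8O4 = 0.0005909 x 180.16 = 0.1065 g, so %C9H8O4 = 0.1065/0.1478 x 100 = 72.0%.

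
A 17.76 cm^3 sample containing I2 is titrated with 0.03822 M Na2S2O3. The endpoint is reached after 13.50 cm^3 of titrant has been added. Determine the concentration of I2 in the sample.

0.0145 M

n(Na2S2O3) = 0.03822 x 0.01350 = 0.0005160 mol.
From the balanced equation, 2 mol Na2S2O3 reacts with 1 mol I2, so n(I2) = 0.0005160 x 1/2 = 0.0002580 mol.
[I2] = 0.0002580 / 0.01776 L = 0.0145 M.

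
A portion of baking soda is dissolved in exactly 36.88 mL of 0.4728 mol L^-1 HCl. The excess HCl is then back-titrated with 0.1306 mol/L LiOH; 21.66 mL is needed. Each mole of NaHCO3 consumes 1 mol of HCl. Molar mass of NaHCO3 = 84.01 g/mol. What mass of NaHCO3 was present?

1.23 g

Total n(HCl) added = 0.4728 x 0.03688 = 0.01744 mol.
n(LiOH) used = 0.1306 x 0.02166 = 0.002829 mol, which equals the excess n(HCl).
So n(HCl) consumed by the sample = 0.01744 - 0.002829 = 0.01461 mol.
n(NaHCO3) = 0.01461 / 1 = 0.01461 mol.
mass = 0.01461 mol x 84.01 g/mol = 1.23 g.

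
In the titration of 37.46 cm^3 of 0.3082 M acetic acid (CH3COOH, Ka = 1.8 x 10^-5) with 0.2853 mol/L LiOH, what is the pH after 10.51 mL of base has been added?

Initial n(CH3COOH) = 0.3082 x 0.03746 = 0.01155 mol.
n(LiOH) added = 0.2853 x 0.01051 = 0.002999 mol, converting that many moles of CH3COOH to CH3COO-.
Remaining n(CH3COOH) = 0.008547 mol; n(CH3COO-) = 0.002999 mol.
By Henderson-Hasselbalch, pH = pKa + log([A^-]/[HA]) = 4.74 + log(0.002999/0.008547) = 4.74 + (-0.45) = 4.29.

4.29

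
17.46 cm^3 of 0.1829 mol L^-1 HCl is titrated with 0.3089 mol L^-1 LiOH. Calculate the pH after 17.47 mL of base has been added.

12.80

n(acid) = 0.1829 x 0.01746 = 0.003193 mol; n(LiOH) added = 0.3089 x 0.01747 = 0.005396 mol.
Base is in excess by 0.005396 - 0.003193 = 0.002203 mol in a total volume of 0.03493 L.
[OH^-] = 0.002203/0.03493 = 0.06307 M, so pOH = 1.20 and pH = 14.00 - 1.20 = 12.80.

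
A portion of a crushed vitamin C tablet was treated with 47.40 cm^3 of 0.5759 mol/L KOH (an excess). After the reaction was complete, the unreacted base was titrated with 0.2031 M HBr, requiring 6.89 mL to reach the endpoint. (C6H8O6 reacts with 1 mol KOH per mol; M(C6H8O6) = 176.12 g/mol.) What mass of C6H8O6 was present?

4.56 g

Total n(KOH) added = 0.5759 x 0.04740 = 0.02730 mol.
n(HBr) used = 0.2031 x 0.006890 = 0.001399 mol, which equals the excess n(KOH).
So n(KOH) consumed by the sample = 0.02730 - 0.001399 = 0.02590 mol.
n(C6H8O6) = 0.02590 / 1 = 0.02590 mol.
mass = 0.02590 mol x 176.12 g/mol = 4.56 g.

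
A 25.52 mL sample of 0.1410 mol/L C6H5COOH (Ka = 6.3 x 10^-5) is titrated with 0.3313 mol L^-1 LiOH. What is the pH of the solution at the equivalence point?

8.60

n(C6H5COOH) = 0.1410 x 0.02552 = 0.003598 mol; V(LiOH) at equivalence = 0.003598/0.3313 = 0.01086 L.
At equivalence all the acid is converted to C6H5COO-; total volume = 0.02552 + 0.01086 = 0.03638 L, so [C6H5COO-] = 0.003598/0.03638 = 0.09891 M.
Kb = Kw/Ka = 1.0e-14 / 6.3 x 10^-5 = 1.59e-10.
[OH^-] = sqrt(Kb x [C6H5COO-]) = sqrt(1.59e-10 x 0.09891) = 3.96e-6 M.
pOH = 5.40, so pH = 14.00 - 5.40 = 8.60.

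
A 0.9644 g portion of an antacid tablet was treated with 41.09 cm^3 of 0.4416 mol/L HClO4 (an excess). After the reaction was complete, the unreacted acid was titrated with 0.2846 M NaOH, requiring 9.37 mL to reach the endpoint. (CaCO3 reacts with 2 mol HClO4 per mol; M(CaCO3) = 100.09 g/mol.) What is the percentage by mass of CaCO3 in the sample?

Total n(HClO4) added = 0.4416 x 0.04109 = 0.01815 mol.
n(NaOH) used = 0.2846 x 0.009370 = 0.002667 mol, which equals the excess n(HClO4).
So n(HClO4) consumed by the sample = 0.01815 - 0.002667 = 0.01548 mol.
n(CaCO3) = 0.01548 / 2 = 0.007739 mol.
mass CaCO3 = 0.007739 x 100.09 = 0.7746 g, so %CaCO3 = 0.7746/0.9644 x 100 = 80.3%.

80.3%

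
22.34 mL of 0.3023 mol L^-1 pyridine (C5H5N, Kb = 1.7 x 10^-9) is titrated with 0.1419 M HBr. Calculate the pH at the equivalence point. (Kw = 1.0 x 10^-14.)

3.12

n(C5H5N) = 0.3023 x 0.02234 = 0.006753 mol; V(HBr) at equivalence = 0.006753/0.1419 = 0.04759 L.
At equivalence the base is fully converted to C5H5NH+; total volume = 0.06993 L, so [C5H5NH+] = 0.006753/0.06993 = 0.09657 M.
Ka(C5H5NH+) = Kw/Kb = 1.0e-14 / 1.7 x 10^-9 = 5.88e-6.
[H^+] = sqrt(Ka x [C5H5NH+]) = sqrt(5.88e-6 x 0.09657) = 0.000754 M.
pH = -log(0.000754) = 3.12.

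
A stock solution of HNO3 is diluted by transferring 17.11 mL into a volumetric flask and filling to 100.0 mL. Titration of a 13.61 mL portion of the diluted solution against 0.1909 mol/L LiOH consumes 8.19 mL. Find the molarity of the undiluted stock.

n(LiOH) = 0.1909 x 0.008190 = 0.001563 mol.
n(HNO3) in the aliquot = 0.001563 mol.
[diluted HNO3] = 0.001563 / 0.01361 = 0.1149 M.
Dilution factor = 100.0/17.11 = 5.845, so [stock] = 0.1149 x 5.845 = 0.671 M.

0.671 M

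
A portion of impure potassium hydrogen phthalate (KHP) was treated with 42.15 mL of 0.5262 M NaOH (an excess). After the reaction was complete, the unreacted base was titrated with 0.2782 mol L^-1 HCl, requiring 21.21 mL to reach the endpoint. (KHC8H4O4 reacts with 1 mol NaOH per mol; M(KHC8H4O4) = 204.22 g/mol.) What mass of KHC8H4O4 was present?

Total n(NaOH) added = 0.5262 x 0.04215 = 0.02218 mol.
n(HCl) used = 0.2782 x 0.02121 = 0.005901 mol, which equals the excess n(NaOH).
So n(NaOH) consumed by the sample = 0.02218 - 0.005901 = 0.01628 mol.
n(KHC8H4O4) = 0.01628 / 1 = 0.01628 mol.
mass = 0.01628 mol x 204.22 g/mol = 3.32 g.

3.32 g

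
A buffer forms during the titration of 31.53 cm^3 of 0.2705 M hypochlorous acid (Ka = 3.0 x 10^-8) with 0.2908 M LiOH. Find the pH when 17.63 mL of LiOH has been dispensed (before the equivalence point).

Initial n(HClO) = 0.2705 x 0.03153 = 0.008529 mol.
n(LiOH) added = 0.2908 x 0.01763 = 0.005127 mol, converting that many moles of HClO to ClO-.
Remaining n(HClO) = 0.003402 mol; n(ClO-) = 0.005127 mol.
By Henderson-Hasselbalch, pH = pKa + log([A^-]/[HA]) = 7.52 + log(0.005127/0.003402) = 7.52 + (+0.18) = 7.70.

7.70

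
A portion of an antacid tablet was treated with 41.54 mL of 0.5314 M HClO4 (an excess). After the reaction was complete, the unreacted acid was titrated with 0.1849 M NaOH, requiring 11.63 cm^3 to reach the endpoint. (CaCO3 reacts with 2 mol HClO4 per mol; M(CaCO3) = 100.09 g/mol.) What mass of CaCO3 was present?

Total n(HClO4) added = 0.5314 x 0.04154 = 0.02207 mol.
n(NaOH) used = 0.1849 x 0.01163 = 0.002150 mol, which equals the excess n(HClO4).
So n(HClO4) consumed by the sample = 0.02207 - 0.002150 = 0.01992 mol.
n(CaCO3) = 0.01992 / 2 = 0.009962 mol.
mass = 0.009962 mol x 100.09 g/mol = 0.997 g.

0.997 g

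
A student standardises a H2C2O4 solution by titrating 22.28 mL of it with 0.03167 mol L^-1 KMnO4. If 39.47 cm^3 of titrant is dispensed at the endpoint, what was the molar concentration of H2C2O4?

n(KMnO4) = 0.03167 x 0.03947 = 0.001250 mol.
From the balanced equation, 2 mol KMnO4 reacts with 5 mol H2C2O4, so n(H2C2O4) = 0.001250 x 5/2 = 0.003125 mol.
[H2C2O4] = 0.003125 / 0.02228 L = 0.140 M.

0.140 M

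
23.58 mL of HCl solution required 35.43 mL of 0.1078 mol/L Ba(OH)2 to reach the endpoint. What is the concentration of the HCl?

n(Ba(OH)2) delivered = 0.1078 x 0.03543 = 0.003819 mol.
The reaction is 2 HCl + 1 Ba(OH)2, so n(HCl) = 0.003819 x 2/1 = 0.007639 mol.
[HCl] = 0.007639 mol / 0.02358 L = 0.324 M.

0.324 M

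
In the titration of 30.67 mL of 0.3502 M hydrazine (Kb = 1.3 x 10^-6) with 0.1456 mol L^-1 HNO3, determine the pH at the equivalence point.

n(N2H4) = 0.3502 x 0.03067 = 0.01074 mol; V(HNO3) at equivalence = 0.01074/0.1456 = 0.07377 L.
At equivalence the base is fully converted to N2H5+; total volume = 0.1044 L, so [N2H5+] = 0.01074/0.1044 = 0.1028 M.
Ka(N2H5+) = Kw/Kb = 1.0e-14 / 1.3 x 10^-6 = 7.69e-9.
[H^+] = sqrt(Ka x [N2H5+]) = sqrt(7.69e-9 x 0.1028) = 2.81e-5 M.
pH = -log(2.81e-5) = 4.55.

4.55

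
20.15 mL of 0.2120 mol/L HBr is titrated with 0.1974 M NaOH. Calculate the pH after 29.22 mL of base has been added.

n(acid) = 0.2120 x 0.02015 = 0.004272 mol; n(NaOH) added = 0.1974 x 0.02922 = 0.005768 mol.
Base is in excess by 0.005768 - 0.004272 = 0.001496 mol in a total volume of 0.04937 L.
[OH^-] = 0.001496/0.04937 = 0.03031 M, so pOH = 1.52 and pH = 14.00 - 1.52 = 12.48.

12.48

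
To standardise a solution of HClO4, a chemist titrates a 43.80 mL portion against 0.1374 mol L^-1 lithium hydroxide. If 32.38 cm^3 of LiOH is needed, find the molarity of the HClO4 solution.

n(LiOH) delivered = 0.1374 x 0.03238 = 0.004449 mol.
For a 1:1 reaction, n(HClO4) = 0.004449 mol.
[HClO4] = 0.004449 mol / 0.04380 L = 0.102 M.

0.102 M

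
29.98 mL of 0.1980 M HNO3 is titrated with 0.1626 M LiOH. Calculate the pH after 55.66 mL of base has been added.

n(acid) = 0.1980 x 0.02998 = 0.005936 mol; n(LiOH) added = 0.1626 x 0.05566 = 0.009050 mol.
Base is in excess by 0.009050 - 0.005936 = 0.003114 mol in a total volume of 0.08564 L.
[OH^-] = 0.003114/0.08564 = 0.03636 M, so pOH = 1.44 and pH = 14.00 - 1.44 = 12.56.

12.56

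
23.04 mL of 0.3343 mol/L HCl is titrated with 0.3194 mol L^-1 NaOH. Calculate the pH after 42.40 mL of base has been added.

12.95

n(acid) = 0.3343 x 0.02304 = 0.007702 mol; n(NaOH) added = 0.3194 x 0.04240 = 0.01354 mol.
Base is in excess by 0.01354 - 0.007702 = 0.005840 mol in a total volume of 0.06544 L.
[OH^-] = 0.005840/0.06544 = 0.08925 M, so pOH = 1.05 and pH = 14.00 - 1.05 = 12.95.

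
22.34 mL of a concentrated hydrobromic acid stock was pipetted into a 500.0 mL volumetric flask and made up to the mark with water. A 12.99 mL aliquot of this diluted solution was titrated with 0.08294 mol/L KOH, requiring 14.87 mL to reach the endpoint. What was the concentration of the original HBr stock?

2.12 M

n(KOH) = 0.08294 x 0.01487 = 0.001233 mol.
n(HBr) in the aliquot = 0.001233 mol.
[diluted HBr] = 0.001233 / 0.01299 = 0.09494 M.
Dilution factor = 500.0/22.34 = 22.38, so [stock] = 0.09494 x 22.38 = 2.12 M.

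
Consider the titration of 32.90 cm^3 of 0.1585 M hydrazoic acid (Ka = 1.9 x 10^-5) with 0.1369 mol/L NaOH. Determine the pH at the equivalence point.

8.79

n(HN3) = 0.1585 x 0.03290 = 0.005215 mol; V(NaOH) at equivalence = 0.005215/0.1369 = 0.03809 L.
At equivalence all the acid is converted to N3-; total volume = 0.03290 + 0.03809 = 0.07099 L, so [N3-] = 0.005215/0.07099 = 0.07346 M.
Kb = Kw/Ka = 1.0e-14 / 1.9 x 10^-5 = 5.26e-10.
[OH^-] = sqrt(Kb x [N3-]) = sqrt(5.26e-10 x 0.07346) = 6.22e-6 M.
pOH = 5.21, so pH = 14.00 - 5.21 = 8.79.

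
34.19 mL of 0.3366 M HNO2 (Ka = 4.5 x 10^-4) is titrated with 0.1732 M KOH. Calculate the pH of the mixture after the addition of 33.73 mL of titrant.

3.36

Initial n(HNO2) = 0.3366 x 0.03419 = 0.01151 mol.
n(KOH) added = 0.1732 x 0.03373 = 0.005842 mol, converting that many moles of HNO2 to NO2-.
Remaining n(HNO2) = 0.005666 mol; n(NO2-) = 0.005842 mol.
By Henderson-Hasselbalch, pH = pKa + log([A^-]/[HA]) = 3.35 + log(0.005842/0.005666) = 3.35 + (+0.01) = 3.36.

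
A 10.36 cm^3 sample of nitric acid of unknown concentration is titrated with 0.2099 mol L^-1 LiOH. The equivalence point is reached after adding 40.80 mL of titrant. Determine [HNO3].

n(LiOH) delivered = 0.2099 x 0.04080 = 0.008564 mol.
For a 1:1 reaction, n(HNO3) = 0.008564 mol.
[HNO3] = 0.008564 mol / 0.01036 L = 0.827 M.

0.827 M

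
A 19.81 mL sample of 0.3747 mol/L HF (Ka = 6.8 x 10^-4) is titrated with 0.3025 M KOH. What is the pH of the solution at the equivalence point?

8.20

n(HF) = 0.3747 x 0.01981 = 0.007423 mol; V(KOH) at equivalence = 0.007423/0.3025 = 0.02454 L.
At equivalence all the acid is converted to F-; total volume = 0.01981 + 0.02454 = 0.04435 L, so [F-] = 0.007423/0.04435 = 0.1674 M.
Kb = Kw/Ka = 1.0e-14 / 6.8 x 10^-4 = 1.47e-11.
[OH^-] = sqrt(Kb x [F-]) = sqrt(1.47e-11 x 0.1674) = 1.57e-6 M.
pOH = 5.80, so pH = 14.00 - 5.80 = 8.20.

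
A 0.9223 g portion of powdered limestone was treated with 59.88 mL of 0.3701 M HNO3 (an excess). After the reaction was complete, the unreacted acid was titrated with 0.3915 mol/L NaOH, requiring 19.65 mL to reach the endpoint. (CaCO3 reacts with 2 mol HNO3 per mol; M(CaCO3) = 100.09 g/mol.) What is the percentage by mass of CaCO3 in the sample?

Total n(HNO3) added = 0.3701 x 0.05988 = 0.02216 mol.
n(NaOH) used = 0.3915 x 0.01965 = 0.007693 mol, which equals the excess n(HNO3).
So n(HNO3) consumed by the sample = 0.02216 - 0.007693 = 0.01447 mol.
n(CaCO3) = 0.01447 / 2 = 0.007234 mol.
mass CaCO3 = 0.007234 x 100.09 = 0.7241 g, so %CaCO3 = 0.7241/0.9223 x 100 = 78.5%.

78.5%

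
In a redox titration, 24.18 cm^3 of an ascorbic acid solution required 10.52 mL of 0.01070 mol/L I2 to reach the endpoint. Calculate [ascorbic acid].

n(I2) = 0.01070 x 0.01052 = 0.0001126 mol.
From the balanced equation, 1 mol I2 reacts with 1 mol ascorbic acid, so n(ascorbic acid) = 0.0001126 x 1/1 = 0.0001126 mol.
[ascorbic acid] = 0.0001126 / 0.02418 L = 0.00466 M.

0.00466 M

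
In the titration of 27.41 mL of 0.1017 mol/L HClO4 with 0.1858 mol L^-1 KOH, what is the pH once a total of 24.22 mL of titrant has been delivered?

12.52

n(acid) = 0.1017 x 0.02741 = 0.002788 mol; n(KOH) added = 0.1858 x 0.02422 = 0.004500 mol.
Base is in excess by 0.004500 - 0.002788 = 0.001712 mol in a total volume of 0.05163 L.
[OH^-] = 0.001712/0.05163 = 0.03317 M, so pOH = 1.48 and pH = 14.00 - 1.48 = 12.52.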